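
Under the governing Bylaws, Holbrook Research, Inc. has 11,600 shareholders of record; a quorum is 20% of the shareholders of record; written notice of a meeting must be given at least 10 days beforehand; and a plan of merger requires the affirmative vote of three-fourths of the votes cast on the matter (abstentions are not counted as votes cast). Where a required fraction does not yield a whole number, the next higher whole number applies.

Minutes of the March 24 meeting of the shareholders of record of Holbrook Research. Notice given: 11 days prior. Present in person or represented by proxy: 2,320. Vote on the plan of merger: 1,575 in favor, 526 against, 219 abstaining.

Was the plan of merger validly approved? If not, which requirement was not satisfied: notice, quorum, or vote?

Notice: 11 days given; 10 required. Satisfied.
Quorum: 20% of 11,600 = 2,320; 2,320 present. Satisfied.
Vote: requires three-fourths of the votes cast (2,320 − 219 abstaining = 2,101); 3/4 of 2101 = 1575.75, rounded up to 1576, so 1,576 needed; 1,575 in favor. Not satisfied.

Invalid — vote requirement not satisfied.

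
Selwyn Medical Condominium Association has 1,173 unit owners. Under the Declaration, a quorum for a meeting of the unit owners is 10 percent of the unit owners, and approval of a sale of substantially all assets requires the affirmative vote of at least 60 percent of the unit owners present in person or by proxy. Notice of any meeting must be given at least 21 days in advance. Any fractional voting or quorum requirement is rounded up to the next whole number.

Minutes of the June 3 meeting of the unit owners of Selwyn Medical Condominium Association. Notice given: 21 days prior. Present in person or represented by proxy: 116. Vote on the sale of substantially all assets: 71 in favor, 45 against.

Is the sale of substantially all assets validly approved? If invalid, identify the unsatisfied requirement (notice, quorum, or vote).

Invalid — quorum requirement not satisfied.

Notice: 21 days given; 21 required. Satisfied.
Quorum: 10% of 1,173 = 117.30, rounded up to 118; 116 present. Not satisfied.
Vote: requires three-fifths of those present (116); 3/5 of 116 = 69.60, rounded up to 70, so 70 needed; 71 in favor. Satisfied.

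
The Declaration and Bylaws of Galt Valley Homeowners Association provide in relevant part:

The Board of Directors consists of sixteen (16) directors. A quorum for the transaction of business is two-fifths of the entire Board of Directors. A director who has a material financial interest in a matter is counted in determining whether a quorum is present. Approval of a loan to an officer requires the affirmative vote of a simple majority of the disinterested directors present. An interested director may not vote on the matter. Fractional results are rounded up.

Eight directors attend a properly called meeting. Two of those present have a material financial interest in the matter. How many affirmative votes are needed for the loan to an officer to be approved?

The loan to an officer requires a majority of the disinterested directors present (8 − 2 = 6).
A majority of 6 is 4.

4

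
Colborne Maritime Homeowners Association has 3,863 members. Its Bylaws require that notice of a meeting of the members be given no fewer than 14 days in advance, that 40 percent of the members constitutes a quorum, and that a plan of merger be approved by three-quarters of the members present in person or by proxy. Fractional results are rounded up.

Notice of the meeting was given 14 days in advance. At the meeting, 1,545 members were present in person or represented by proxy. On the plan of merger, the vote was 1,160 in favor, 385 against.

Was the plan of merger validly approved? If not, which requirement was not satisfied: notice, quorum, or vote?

Invalid — quorum requirement not satisfied.

Notice: 14 days given; 14 required. Satisfied.
Quorum: 40% of 3,863 = 1,545.20, rounded up to 1,546; 1,545 present. Not satisfied.
Vote: requires three-fourths of those present (1,545); 3/4 of 1545 = 1158.75, rounded up to 1159, so 1,159 needed; 1,160 in favor. Satisfied.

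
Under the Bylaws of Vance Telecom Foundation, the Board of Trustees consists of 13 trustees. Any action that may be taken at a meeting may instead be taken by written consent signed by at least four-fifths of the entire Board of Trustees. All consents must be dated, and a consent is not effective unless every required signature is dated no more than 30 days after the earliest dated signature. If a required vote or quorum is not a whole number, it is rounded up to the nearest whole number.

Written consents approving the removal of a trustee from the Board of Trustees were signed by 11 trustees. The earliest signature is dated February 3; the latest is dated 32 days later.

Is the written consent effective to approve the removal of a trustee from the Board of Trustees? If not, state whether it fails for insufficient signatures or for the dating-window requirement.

Signatures required: at least four-fifths of 13 — 4/5 of 13 = 10.40, rounded up to 11, so 11 needed; 11 signed. Sufficient.
Dating window: the latest signature is 32 days after the earliest; the limit is 30 days. Outside the window.

Not effective — dating-window requirement not satisfied.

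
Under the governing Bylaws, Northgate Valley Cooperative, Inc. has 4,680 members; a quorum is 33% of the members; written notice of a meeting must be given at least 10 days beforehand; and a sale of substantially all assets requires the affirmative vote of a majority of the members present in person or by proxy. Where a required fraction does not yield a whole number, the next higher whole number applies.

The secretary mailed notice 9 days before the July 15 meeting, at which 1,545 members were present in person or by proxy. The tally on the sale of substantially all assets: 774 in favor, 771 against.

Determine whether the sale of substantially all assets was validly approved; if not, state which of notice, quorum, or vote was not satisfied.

Invalid — notice requirement not satisfied.

Notice: 9 days given; 10 required. Not satisfied.
Quorum: 33% of 4,680 = 1,544.40, rounded up to 1,545; 1,545 present. Satisfied.
Vote: requires a majority of those present (1,545); a majority of 1545 is 773, so 773 needed; 774 in favor. Satisfied.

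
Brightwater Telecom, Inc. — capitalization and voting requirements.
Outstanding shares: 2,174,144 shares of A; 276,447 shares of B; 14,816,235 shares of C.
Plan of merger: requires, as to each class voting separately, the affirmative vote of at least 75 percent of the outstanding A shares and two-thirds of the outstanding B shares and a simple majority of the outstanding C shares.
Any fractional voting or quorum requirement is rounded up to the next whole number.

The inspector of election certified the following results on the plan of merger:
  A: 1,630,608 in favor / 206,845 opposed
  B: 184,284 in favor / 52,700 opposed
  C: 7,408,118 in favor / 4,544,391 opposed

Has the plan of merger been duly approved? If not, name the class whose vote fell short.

A: 3/4 of 2174144 = 1630608; 1,630,608 required, 1,630,608 in favor — approved.
B: 2/3 of 276447 = 184298; 184,298 required, 184,284 in favor — not approved.
C: a majority of 14816235 is 7408118; 7,408,118 required, 7,408,118 in favor — approved.

Not approved — the B shares did not give the required vote.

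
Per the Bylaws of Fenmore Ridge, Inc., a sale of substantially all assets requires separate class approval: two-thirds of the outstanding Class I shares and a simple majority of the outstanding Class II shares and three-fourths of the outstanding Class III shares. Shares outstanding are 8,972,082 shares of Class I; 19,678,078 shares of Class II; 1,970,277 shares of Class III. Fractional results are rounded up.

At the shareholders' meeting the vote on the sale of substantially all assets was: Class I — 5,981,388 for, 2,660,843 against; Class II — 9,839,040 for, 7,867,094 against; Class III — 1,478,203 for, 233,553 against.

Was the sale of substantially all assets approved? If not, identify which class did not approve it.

Approved — every class gave the required vote.

Class I: 2/3 of 8972082 = 5981388; 5,981,388 required, 5,981,388 in favor — approved.
Class II: a majority of 19678078 is 9839040; 9,839,040 required, 9,839,040 in favor — approved.
Class III: 3/4 of 1970277 = 1477707.75, rounded up to 1477708; 1,477,708 required, 1,478,203 in favor — approved.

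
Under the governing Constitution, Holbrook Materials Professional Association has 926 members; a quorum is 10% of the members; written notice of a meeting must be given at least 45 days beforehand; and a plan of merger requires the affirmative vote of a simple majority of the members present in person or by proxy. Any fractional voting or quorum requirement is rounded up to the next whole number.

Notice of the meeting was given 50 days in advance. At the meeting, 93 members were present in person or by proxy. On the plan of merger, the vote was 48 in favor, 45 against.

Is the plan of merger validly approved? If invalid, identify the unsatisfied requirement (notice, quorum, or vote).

Valid — all requirements satisfied.

Notice: 50 days given; 45 required. Satisfied.
Quorum: 10% of 926 = 92.60, rounded up to 93; 93 present. Satisfied.
Vote: requires a majority of those present (93); a majority of 93 is 47, so 47 needed; 48 in favor. Satisfied.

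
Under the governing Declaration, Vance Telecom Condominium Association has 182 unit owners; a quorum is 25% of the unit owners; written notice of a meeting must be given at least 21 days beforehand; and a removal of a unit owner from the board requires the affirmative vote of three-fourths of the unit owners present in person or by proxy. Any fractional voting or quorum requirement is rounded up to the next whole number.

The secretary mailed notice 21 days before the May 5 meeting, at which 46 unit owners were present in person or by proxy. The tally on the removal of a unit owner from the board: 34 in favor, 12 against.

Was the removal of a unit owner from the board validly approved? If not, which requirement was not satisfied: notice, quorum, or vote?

Notice: 21 days given; 21 required. Satisfied.
Quorum: 25% of 182 = 45.50, rounded up to 46; 46 present. Satisfied.
Vote: requires three-fourths of those present (46); 3/4 of 46 = 34.50, rounded up to 35, so 35 needed; 34 in favor. Not satisfied.

Invalid — vote requirement not satisfied.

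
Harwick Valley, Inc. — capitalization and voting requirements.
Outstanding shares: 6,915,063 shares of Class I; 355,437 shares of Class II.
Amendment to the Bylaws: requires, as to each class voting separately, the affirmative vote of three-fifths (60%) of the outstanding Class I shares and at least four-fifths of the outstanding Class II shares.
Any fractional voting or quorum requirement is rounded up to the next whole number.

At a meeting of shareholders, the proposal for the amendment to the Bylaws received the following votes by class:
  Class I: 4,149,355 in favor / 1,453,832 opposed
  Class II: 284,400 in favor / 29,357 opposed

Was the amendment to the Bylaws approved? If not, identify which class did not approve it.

Approved — every class gave the required vote.

Class I: 3/5 of 6915063 = 4149037.80, rounded up to 4149038; 4,149,038 required, 4,149,355 in favor — approved.
Class II: 4/5 of 355437 = 284349.60, rounded up to 284350; 284,350 required, 284,400 in favor — approved.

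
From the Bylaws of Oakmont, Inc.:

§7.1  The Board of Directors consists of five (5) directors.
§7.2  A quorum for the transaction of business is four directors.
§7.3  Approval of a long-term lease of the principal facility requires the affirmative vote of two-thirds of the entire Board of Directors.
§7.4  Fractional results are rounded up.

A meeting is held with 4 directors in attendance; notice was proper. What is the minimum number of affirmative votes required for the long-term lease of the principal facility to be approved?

4

The long-term lease of the principal facility requires two-thirds of the entire Board of Directors (5).
2/3 of 5 = 3.33, rounded up to 4.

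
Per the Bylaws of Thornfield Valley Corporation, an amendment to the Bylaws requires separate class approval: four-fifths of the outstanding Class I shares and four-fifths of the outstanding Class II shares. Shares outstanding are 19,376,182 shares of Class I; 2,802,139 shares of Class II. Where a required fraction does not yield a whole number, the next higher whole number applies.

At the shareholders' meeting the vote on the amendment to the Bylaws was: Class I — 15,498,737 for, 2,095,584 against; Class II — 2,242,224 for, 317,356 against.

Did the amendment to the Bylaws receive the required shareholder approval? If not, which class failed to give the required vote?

Class I: 4/5 of 19376182 = 15500945.60, rounded up to 15500946; 15,500,946 required, 15,498,737 in favor — not approved.
Class II: 4/5 of 2802139 = 2241711.20, rounded up to 2241712; 2,241,712 required, 2,242,224 in favor — approved.

Not approved — the Class I shares did not give the required vote.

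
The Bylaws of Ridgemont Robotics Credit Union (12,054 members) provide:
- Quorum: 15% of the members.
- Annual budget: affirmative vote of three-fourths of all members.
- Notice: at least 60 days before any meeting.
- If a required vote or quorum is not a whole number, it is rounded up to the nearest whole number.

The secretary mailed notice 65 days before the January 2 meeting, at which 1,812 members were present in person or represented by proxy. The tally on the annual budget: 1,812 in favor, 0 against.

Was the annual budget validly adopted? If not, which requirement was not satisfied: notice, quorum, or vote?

Invalid — vote requirement not satisfied.

Notice: 65 days given; 60 required. Satisfied.
Quorum: 15% of 12,054 = 1,808.10, rounded up to 1,809; 1,812 present. Satisfied.
Vote: requires three-fourths of all members (12,054); 3/4 of 12054 = 9040.50, rounded up to 9041, so 9,041 needed; 1,812 in favor. Not satisfied.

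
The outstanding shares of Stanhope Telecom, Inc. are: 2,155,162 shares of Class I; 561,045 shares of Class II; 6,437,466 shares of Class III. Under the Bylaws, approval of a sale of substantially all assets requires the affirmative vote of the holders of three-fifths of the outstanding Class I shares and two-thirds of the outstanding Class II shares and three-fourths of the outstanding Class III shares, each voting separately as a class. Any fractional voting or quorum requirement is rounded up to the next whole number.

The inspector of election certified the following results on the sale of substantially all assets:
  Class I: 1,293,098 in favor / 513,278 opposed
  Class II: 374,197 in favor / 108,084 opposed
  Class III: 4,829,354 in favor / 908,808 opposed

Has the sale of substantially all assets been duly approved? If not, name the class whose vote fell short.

Class I: 3/5 of 2155162 = 1293097.20, rounded up to 1293098; 1,293,098 required, 1,293,098 in favor — approved.
Class II: 2/3 of 561045 = 374030; 374,030 required, 374,197 in favor — approved.
Class III: 3/4 of 6437466 = 4828099.50, rounded up to 4828100; 4,828,100 required, 4,829,354 in favor — approved.

Approved — every class gave the required vote.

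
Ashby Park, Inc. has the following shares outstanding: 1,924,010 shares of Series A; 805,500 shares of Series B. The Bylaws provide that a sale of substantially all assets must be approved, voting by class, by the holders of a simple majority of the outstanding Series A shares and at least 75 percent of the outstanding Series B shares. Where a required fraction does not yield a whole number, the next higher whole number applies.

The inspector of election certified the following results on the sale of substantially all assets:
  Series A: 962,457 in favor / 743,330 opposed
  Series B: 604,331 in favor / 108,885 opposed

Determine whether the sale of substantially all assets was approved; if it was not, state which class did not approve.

Series A: a majority of 1924010 is 962006; 962,006 required, 962,457 in favor — approved.
Series B: 3/4 of 805500 = 604125; 604,125 required, 604,331 in favor — approved.

Approved — every class gave the required vote.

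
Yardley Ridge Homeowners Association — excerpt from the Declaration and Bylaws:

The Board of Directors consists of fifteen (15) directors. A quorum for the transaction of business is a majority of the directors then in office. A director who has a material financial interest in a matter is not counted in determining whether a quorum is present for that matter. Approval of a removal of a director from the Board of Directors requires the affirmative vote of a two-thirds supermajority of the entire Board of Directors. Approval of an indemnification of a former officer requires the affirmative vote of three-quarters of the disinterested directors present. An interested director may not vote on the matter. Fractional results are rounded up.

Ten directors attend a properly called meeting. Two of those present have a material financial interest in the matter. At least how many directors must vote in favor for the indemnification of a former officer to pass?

6

The indemnification of a former officer requires three-fourths of the disinterested directors present (10 − 2 = 8).
3/4 of 8 = 6.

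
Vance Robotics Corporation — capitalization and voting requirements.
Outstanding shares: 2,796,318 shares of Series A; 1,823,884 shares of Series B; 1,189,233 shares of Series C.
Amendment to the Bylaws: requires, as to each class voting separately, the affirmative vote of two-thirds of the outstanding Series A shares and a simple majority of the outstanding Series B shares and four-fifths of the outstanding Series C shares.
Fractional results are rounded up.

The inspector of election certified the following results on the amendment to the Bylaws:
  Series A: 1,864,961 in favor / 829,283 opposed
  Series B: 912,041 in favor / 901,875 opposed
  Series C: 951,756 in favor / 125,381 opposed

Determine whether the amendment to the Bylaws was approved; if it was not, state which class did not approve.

Series A: 2/3 of 2796318 = 1864212; 1,864,212 required, 1,864,961 in favor — approved.
Series B: a majority of 1823884 is 911943; 911,943 required, 912,041 in favor — approved.
Series C: 4/5 of 1189233 = 951386.40, rounded up to 951387; 951,387 required, 951,756 in favor — approved.

Approved — every class gave the required vote.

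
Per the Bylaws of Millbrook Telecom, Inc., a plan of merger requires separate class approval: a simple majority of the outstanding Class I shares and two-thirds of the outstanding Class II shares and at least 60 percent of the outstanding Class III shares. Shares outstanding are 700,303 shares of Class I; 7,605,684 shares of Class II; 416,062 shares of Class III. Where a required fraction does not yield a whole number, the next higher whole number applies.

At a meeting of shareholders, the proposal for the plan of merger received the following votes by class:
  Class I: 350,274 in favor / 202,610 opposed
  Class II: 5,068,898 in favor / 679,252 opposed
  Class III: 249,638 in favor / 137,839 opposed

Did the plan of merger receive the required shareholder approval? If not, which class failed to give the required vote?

Class I: a majority of 700303 is 350152; 350,152 required, 350,274 in favor — approved.
Class II: 2/3 of 7605684 = 5070456; 5,070,456 required, 5,068,898 in favor — not approved.
Class III: 3/5 of 416062 = 249637.20, rounded up to 249638; 249,638 required, 249,638 in favor — approved.

Not approved — the Class II shares did not give the required vote.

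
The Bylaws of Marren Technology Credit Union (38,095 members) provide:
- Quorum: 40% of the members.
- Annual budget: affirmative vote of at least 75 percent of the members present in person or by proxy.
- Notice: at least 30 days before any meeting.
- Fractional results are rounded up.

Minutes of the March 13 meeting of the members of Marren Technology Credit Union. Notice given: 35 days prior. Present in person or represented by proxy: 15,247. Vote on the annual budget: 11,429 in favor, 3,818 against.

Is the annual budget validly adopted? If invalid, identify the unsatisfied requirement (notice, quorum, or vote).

Notice: 35 days given; 30 required. Satisfied.
Quorum: 40% of 38,095 = 15,238; 15,247 present. Satisfied.
Vote: requires three-fourths of those present (15,247); 3/4 of 15247 = 11435.25, rounded up to 11436, so 11,436 needed; 11,429 in favor. Not satisfied.

Invalid — vote requirement not satisfied.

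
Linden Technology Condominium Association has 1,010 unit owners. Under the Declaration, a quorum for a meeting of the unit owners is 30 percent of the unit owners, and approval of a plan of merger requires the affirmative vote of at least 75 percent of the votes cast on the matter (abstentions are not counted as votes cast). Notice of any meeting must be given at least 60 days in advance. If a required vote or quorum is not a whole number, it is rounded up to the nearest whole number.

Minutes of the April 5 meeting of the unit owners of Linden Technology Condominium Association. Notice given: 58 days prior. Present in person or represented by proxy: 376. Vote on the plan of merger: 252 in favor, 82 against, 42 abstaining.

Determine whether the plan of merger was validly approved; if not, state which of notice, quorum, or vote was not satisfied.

Invalid — notice requirement not satisfied.

Notice: 58 days given; 60 required. Not satisfied.
Quorum: 30% of 1,010 = 303; 376 present. Satisfied.
Vote: requires three-fourths of the votes cast (376 − 42 abstaining = 334); 3/4 of 334 = 250.50, rounded up to 251, so 251 needed; 252 in favor. Satisfied.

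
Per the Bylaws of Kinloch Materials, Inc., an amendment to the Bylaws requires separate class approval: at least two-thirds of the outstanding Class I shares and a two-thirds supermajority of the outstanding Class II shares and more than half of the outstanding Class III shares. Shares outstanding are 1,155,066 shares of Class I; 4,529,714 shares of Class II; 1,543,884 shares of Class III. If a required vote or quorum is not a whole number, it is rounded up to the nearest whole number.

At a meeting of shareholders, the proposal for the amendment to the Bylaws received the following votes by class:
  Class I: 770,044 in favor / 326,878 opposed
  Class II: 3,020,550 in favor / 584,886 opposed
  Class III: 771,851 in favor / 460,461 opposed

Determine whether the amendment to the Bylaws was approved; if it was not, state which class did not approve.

Not approved — the Class III shares did not give the required vote.

Class I: 2/3 of 1155066 = 770044; 770,044 required, 770,044 in favor — approved.
Class II: 2/3 of 4529714 = 3019809.33, rounded up to 3019810; 3,019,810 required, 3,020,550 in favor — approved.
Class III: a majority of 1543884 is 771943; 771,943 required, 771,851 in favor — not approved.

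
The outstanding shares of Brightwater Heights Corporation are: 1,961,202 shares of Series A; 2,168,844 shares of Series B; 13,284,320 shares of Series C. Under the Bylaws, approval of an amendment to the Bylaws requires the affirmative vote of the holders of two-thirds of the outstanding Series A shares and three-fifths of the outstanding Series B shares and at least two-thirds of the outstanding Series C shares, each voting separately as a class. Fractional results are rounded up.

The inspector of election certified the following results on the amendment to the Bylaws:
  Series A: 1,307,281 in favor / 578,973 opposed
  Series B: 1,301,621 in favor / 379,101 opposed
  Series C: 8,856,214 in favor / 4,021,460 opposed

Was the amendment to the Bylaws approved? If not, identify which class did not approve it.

Series A: 2/3 of 1961202 = 1307468; 1,307,468 required, 1,307,281 in favor — not approved.
Series B: 3/5 of 2168844 = 1301306.40, rounded up to 1301307; 1,301,307 required, 1,301,621 in favor — approved.
Series C: 2/3 of 13284320 = 8856213.33, rounded up to 8856214; 8,856,214 required, 8,856,214 in favor — approved.

Not approved — the Series A shares did not give the required vote.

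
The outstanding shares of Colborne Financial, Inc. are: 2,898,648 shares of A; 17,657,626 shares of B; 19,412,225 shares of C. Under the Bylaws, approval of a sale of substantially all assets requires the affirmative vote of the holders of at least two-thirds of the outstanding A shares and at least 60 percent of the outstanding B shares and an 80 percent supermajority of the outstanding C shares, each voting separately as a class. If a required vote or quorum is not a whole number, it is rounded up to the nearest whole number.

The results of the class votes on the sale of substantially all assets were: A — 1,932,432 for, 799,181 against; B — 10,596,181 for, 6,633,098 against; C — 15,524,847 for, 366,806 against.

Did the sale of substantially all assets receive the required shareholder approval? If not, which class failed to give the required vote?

A: 2/3 of 2898648 = 1932432; 1,932,432 required, 1,932,432 in favor — approved.
B: 3/5 of 17657626 = 10594575.60, rounded up to 10594576; 10,594,576 required, 10,596,181 in favor — approved.
C: 4/5 of 19412225 = 15529780; 15,529,780 required, 15,524,847 in favor — not approved.

Not approved — the C shares did not give the required vote.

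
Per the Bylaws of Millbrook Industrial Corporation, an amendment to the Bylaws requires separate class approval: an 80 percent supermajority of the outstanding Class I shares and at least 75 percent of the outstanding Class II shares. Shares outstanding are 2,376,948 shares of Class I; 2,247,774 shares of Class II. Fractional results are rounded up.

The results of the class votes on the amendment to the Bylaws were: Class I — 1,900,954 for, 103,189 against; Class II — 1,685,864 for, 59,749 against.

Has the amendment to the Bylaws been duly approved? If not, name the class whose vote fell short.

Class I: 4/5 of 2376948 = 1901558.40, rounded up to 1901559; 1,901,559 required, 1,900,954 in favor — not approved.
Class II: 3/4 of 2247774 = 1685830.50, rounded up to 1685831; 1,685,831 required, 1,685,864 in favor — approved.

Not approved — the Class I shares did not give the required vote.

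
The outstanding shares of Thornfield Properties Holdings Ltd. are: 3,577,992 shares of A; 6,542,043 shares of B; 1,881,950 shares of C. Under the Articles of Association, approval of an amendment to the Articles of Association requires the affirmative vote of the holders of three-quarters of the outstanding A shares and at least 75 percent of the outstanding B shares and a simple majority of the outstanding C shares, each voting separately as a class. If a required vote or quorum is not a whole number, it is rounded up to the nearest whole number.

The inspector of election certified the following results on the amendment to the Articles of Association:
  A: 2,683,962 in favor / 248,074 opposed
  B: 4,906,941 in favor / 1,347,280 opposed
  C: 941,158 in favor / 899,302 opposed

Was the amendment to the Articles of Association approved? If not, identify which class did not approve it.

A: 3/4 of 3577992 = 2683494; 2,683,494 required, 2,683,962 in favor — approved.
B: 3/4 of 6542043 = 4906532.25, rounded up to 4906533; 4,906,533 required, 4,906,941 in favor — approved.
C: a majority of 1881950 is 940976; 940,976 required, 941,158 in favor — approved.

Approved — every class gave the required vote.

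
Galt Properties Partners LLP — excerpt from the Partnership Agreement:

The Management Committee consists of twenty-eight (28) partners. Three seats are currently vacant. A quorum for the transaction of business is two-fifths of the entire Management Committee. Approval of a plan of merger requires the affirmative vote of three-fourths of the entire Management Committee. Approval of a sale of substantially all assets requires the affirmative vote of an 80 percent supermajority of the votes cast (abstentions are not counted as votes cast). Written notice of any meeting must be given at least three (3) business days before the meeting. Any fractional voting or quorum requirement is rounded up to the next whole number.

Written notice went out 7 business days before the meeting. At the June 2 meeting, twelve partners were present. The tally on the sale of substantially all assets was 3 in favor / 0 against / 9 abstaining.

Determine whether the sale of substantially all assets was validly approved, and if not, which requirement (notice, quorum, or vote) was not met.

Notice: 7 business days given; 3 required (7 ≥ 3). Satisfied.
Quorum: 12 present; quorum is 12. Satisfied.
Vote: the sale of substantially all assets requires four-fifths of the votes cast (12 present − 9 abstaining = 3). 4/5 of 3 = 2.40, rounded up to 3, so 3 affirmative votes are needed; 3 voted in favor. Satisfied.

Valid — all requirements satisfied.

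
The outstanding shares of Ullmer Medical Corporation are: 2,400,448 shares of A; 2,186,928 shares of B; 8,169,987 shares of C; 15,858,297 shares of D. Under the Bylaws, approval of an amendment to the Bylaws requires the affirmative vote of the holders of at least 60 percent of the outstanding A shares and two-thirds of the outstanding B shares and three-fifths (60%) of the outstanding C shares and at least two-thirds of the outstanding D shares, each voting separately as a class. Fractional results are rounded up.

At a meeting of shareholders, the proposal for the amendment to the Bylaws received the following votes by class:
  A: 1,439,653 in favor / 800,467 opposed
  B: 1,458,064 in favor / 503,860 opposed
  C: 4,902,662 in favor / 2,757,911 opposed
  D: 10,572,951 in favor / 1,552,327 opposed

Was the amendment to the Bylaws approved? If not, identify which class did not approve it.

Not approved — the A shares did not give the required vote.

A: 3/5 of 2400448 = 1440268.80, rounded up to 1440269; 1,440,269 required, 1,439,653 in favor — not approved.
B: 2/3 of 2186928 = 1457952; 1,457,952 required, 1,458,064 in favor — approved.
C: 3/5 of 8169987 = 4901992.20, rounded up to 4901993; 4,901,993 required, 4,902,662 in favor — approved.
D: 2/3 of 15858297 = 10572198; 10,572,198 required, 10,572,951 in favor — approved.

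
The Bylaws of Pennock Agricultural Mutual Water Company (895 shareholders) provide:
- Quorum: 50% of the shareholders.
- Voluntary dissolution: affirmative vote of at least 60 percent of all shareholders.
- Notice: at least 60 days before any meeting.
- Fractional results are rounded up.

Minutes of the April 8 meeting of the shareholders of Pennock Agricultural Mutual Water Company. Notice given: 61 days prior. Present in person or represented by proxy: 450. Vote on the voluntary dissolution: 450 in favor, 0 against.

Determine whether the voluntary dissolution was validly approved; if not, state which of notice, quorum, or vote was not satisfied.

Notice: 61 days given; 60 required. Satisfied.
Quorum: 50% of 895 = 447.50, rounded up to 448; 450 present. Satisfied.
Vote: requires three-fifths of all shareholders (895); 3/5 of 895 = 537, so 537 needed; 450 in favor. Not satisfied.

Invalid — vote requirement not satisfied.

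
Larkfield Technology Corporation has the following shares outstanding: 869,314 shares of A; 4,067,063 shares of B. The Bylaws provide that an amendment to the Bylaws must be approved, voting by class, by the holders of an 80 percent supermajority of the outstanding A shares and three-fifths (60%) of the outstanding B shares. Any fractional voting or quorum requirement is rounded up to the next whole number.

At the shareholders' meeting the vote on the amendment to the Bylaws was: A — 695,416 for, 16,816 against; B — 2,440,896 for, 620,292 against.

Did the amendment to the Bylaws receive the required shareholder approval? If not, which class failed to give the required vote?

Not approved — the A shares did not give the required vote.

A: 4/5 of 869314 = 695451.20, rounded up to 695452; 695,452 required, 695,416 in favor — not approved.
B: 3/5 of 4067063 = 2440237.80, rounded up to 2440238; 2,440,238 required, 2,440,896 in favor — approved.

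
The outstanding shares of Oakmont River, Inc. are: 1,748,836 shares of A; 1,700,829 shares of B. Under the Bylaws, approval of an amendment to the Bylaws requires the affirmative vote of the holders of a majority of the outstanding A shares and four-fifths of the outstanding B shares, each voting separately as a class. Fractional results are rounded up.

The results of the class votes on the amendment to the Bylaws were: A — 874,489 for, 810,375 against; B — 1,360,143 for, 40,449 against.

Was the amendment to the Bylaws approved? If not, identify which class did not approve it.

A: a majority of 1748836 is 874419; 874,419 required, 874,489 in favor — approved.
B: 4/5 of 1700829 = 1360663.20, rounded up to 1360664; 1,360,664 required, 1,360,143 in favor — not approved.

Not approved — the B shares did not give the required vote.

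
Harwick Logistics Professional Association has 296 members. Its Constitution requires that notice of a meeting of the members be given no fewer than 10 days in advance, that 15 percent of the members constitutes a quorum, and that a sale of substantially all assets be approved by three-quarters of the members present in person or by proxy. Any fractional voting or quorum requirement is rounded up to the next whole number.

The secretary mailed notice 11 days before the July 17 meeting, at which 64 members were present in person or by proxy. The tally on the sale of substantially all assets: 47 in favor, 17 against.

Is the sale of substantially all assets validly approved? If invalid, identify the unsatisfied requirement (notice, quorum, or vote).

Invalid — vote requirement not satisfied.

Notice: 11 days given; 10 required. Satisfied.
Quorum: 15% of 296 = 44.40, rounded up to 45; 64 present. Satisfied.
Vote: requires three-fourths of those present (64); 3/4 of 64 = 48, so 48 needed; 47 in favor. Not satisfied.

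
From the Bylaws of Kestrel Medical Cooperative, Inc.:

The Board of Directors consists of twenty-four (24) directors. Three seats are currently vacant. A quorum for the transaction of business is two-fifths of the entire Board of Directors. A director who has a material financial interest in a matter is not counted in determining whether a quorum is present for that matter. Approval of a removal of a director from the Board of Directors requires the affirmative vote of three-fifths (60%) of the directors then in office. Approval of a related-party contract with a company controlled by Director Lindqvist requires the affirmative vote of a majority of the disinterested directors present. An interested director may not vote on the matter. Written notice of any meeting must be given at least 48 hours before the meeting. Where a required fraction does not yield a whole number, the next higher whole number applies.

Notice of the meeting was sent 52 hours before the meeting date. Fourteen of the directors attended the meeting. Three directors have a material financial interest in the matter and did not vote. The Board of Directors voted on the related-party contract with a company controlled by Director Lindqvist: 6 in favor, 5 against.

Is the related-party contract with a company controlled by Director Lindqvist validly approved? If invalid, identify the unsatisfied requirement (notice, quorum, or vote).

Notice: 52 hours given; 48 required (52 ≥ 48). Satisfied.
Quorum: 14 present, but the 3 interested directors do not count, leaving 11. Quorum is 10. Satisfied.
Vote: the related-party contract with a company controlled by Director Lindqvist requires a majority of the disinterested directors present (14 − 3 = 11). A majority of 11 is 6, so 6 affirmative votes are needed; 6 voted in favor. Satisfied.

Valid — all requirements satisfied.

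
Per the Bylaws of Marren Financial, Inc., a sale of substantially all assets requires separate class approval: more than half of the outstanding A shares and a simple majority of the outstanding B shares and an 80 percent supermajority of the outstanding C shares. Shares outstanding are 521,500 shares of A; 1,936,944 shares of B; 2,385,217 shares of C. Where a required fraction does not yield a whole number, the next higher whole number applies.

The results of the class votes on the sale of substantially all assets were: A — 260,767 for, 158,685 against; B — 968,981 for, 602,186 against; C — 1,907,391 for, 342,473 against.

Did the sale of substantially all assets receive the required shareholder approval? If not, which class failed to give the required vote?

Not approved — the C shares did not give the required vote.

A: a majority of 521500 is 260751; 260,751 required, 260,767 in favor — approved.
B: a majority of 1936944 is 968473; 968,473 required, 968,981 in favor — approved.
C: 4/5 of 2385217 = 1908173.60, rounded up to 1908174; 1,908,174 required, 1,907,391 in favor — not approved.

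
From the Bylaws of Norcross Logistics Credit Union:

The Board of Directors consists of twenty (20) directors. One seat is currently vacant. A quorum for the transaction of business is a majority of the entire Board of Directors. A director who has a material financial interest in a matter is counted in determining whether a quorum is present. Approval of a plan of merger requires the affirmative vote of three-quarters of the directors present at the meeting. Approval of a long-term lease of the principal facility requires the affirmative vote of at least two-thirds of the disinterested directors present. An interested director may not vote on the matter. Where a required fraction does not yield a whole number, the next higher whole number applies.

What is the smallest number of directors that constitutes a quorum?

11

A majority of 20 is 11.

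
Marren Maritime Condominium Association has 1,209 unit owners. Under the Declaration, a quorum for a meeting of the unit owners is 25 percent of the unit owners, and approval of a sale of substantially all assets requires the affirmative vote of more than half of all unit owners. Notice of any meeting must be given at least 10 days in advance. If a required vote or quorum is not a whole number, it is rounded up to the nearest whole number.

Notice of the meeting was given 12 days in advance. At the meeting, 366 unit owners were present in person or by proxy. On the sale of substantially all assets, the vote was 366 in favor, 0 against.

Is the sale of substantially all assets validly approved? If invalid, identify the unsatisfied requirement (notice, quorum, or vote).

Invalid — vote requirement not satisfied.

Notice: 12 days given; 10 required. Satisfied.
Quorum: 25% of 1,209 = 302.25, rounded up to 303; 366 present. Satisfied.
Vote: requires a majority of all unit owners (1,209); a majority of 1209 is 605, so 605 needed; 366 in favor. Not satisfied.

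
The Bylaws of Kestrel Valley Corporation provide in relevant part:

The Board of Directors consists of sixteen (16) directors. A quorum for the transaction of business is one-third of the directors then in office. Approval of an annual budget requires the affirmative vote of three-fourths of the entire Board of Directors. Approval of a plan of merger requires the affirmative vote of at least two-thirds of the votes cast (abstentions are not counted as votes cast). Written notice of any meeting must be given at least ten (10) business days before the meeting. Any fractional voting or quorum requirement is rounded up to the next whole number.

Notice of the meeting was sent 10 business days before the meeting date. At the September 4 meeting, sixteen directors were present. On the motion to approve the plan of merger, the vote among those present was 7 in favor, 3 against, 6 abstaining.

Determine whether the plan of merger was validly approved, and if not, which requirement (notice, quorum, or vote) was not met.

Notice: 10 business days given; 10 required (10 ≥ 10). Satisfied.
Quorum: 16 present; quorum is 6. Satisfied.
Vote: the plan of merger requires two-thirds of the votes cast (16 present − 6 abstaining = 10). 2/3 of 10 = 6.67, rounded up to 7, so 7 affirmative votes are needed; 7 voted in favor. Satisfied.

Valid — all requirements satisfied.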